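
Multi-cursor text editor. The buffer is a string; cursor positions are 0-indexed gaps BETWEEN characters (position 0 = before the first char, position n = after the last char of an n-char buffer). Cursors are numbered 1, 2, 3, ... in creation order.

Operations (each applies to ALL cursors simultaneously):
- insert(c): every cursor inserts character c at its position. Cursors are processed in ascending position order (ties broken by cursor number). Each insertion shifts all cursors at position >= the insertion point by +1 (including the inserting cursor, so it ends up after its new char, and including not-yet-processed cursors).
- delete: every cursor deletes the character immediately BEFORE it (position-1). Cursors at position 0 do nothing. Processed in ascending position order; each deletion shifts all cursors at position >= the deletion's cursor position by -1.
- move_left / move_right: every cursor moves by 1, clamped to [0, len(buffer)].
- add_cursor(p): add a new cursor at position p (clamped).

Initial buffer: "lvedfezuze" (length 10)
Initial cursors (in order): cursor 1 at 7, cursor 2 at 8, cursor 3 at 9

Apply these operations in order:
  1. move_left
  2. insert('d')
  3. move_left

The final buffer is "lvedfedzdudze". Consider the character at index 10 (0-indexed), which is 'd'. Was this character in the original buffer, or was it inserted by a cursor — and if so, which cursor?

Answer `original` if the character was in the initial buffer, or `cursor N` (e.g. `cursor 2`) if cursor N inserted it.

After op 1 (move_left): buffer="lvedfezuze" (len 10), cursors c1@6 c2@7 c3@8, authorship ..........
After op 2 (insert('d')): buffer="lvedfedzdudze" (len 13), cursors c1@7 c2@9 c3@11, authorship ......1.2.3..
After op 3 (move_left): buffer="lvedfedzdudze" (len 13), cursors c1@6 c2@8 c3@10, authorship ......1.2.3..
Authorship (.=original, N=cursor N): . . . . . . 1 . 2 . 3 . .
Index 10: author = 3

Answer: cursor 3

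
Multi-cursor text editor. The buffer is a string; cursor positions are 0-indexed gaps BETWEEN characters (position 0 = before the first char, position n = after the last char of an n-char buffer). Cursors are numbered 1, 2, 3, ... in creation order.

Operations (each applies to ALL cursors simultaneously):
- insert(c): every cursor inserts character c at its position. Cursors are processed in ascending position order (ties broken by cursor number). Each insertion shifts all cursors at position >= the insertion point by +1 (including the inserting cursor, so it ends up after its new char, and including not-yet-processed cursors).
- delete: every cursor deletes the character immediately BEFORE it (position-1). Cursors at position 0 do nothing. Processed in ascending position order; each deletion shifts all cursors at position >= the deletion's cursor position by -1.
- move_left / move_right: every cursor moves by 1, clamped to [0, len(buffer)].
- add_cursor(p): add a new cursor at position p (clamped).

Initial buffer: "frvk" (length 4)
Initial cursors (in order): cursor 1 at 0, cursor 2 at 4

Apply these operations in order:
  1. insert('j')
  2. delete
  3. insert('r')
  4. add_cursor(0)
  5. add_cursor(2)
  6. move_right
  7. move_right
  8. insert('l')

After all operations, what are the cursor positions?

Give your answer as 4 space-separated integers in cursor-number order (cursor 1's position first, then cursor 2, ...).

Answer: 5 10 3 7

Derivation:
After op 1 (insert('j')): buffer="jfrvkj" (len 6), cursors c1@1 c2@6, authorship 1....2
After op 2 (delete): buffer="frvk" (len 4), cursors c1@0 c2@4, authorship ....
After op 3 (insert('r')): buffer="rfrvkr" (len 6), cursors c1@1 c2@6, authorship 1....2
After op 4 (add_cursor(0)): buffer="rfrvkr" (len 6), cursors c3@0 c1@1 c2@6, authorship 1....2
After op 5 (add_cursor(2)): buffer="rfrvkr" (len 6), cursors c3@0 c1@1 c4@2 c2@6, authorship 1....2
After op 6 (move_right): buffer="rfrvkr" (len 6), cursors c3@1 c1@2 c4@3 c2@6, authorship 1....2
After op 7 (move_right): buffer="rfrvkr" (len 6), cursors c3@2 c1@3 c4@4 c2@6, authorship 1....2
After op 8 (insert('l')): buffer="rflrlvlkrl" (len 10), cursors c3@3 c1@5 c4@7 c2@10, authorship 1.3.1.4.22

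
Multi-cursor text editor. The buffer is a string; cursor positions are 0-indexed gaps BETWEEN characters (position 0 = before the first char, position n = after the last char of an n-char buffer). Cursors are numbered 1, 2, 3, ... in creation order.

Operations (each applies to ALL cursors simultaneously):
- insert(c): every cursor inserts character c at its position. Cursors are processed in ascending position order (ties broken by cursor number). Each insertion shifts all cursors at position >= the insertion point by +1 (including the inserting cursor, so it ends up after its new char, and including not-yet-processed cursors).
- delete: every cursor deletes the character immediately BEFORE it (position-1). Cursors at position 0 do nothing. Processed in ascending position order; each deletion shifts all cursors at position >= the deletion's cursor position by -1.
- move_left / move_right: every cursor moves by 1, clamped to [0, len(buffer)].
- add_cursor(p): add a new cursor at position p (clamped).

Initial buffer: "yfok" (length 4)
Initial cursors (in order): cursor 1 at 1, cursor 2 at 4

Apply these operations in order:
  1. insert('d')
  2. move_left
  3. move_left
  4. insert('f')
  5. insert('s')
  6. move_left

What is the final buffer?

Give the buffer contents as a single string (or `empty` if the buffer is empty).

Answer: fsydfofskd

Derivation:
After op 1 (insert('d')): buffer="ydfokd" (len 6), cursors c1@2 c2@6, authorship .1...2
After op 2 (move_left): buffer="ydfokd" (len 6), cursors c1@1 c2@5, authorship .1...2
After op 3 (move_left): buffer="ydfokd" (len 6), cursors c1@0 c2@4, authorship .1...2
After op 4 (insert('f')): buffer="fydfofkd" (len 8), cursors c1@1 c2@6, authorship 1.1..2.2
After op 5 (insert('s')): buffer="fsydfofskd" (len 10), cursors c1@2 c2@8, authorship 11.1..22.2
After op 6 (move_left): buffer="fsydfofskd" (len 10), cursors c1@1 c2@7, authorship 11.1..22.2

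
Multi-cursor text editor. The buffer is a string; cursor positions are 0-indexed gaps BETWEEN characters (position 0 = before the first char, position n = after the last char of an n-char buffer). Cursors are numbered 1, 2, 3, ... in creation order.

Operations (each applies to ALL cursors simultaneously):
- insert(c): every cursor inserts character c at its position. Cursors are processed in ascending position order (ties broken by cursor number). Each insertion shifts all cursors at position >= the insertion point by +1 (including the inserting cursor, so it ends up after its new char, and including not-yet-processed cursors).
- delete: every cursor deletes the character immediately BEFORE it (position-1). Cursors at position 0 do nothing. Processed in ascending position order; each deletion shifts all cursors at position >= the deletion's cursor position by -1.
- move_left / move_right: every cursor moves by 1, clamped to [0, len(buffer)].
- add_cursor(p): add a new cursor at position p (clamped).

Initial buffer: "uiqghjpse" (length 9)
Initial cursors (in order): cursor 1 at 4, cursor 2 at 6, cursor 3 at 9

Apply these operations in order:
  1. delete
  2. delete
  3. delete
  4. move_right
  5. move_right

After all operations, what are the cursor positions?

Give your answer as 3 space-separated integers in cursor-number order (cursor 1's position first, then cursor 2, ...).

After op 1 (delete): buffer="uiqhps" (len 6), cursors c1@3 c2@4 c3@6, authorship ......
After op 2 (delete): buffer="uip" (len 3), cursors c1@2 c2@2 c3@3, authorship ...
After op 3 (delete): buffer="" (len 0), cursors c1@0 c2@0 c3@0, authorship 
After op 4 (move_right): buffer="" (len 0), cursors c1@0 c2@0 c3@0, authorship 
After op 5 (move_right): buffer="" (len 0), cursors c1@0 c2@0 c3@0, authorship 

Answer: 0 0 0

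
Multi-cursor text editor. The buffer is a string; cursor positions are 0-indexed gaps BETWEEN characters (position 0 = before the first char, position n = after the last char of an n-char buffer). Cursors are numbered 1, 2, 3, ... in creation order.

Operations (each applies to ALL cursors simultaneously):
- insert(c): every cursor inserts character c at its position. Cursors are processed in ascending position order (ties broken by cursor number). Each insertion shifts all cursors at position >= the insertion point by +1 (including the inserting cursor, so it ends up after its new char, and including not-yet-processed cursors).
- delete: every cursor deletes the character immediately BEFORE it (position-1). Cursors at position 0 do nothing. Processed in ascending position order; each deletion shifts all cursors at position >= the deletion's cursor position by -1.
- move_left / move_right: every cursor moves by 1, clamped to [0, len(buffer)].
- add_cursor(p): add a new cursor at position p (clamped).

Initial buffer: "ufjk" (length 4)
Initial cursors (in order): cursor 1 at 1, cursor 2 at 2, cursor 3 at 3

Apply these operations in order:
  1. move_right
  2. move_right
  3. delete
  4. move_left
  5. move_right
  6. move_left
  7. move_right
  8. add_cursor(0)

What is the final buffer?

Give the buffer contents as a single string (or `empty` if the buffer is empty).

Answer: u

Derivation:
After op 1 (move_right): buffer="ufjk" (len 4), cursors c1@2 c2@3 c3@4, authorship ....
After op 2 (move_right): buffer="ufjk" (len 4), cursors c1@3 c2@4 c3@4, authorship ....
After op 3 (delete): buffer="u" (len 1), cursors c1@1 c2@1 c3@1, authorship .
After op 4 (move_left): buffer="u" (len 1), cursors c1@0 c2@0 c3@0, authorship .
After op 5 (move_right): buffer="u" (len 1), cursors c1@1 c2@1 c3@1, authorship .
After op 6 (move_left): buffer="u" (len 1), cursors c1@0 c2@0 c3@0, authorship .
After op 7 (move_right): buffer="u" (len 1), cursors c1@1 c2@1 c3@1, authorship .
After op 8 (add_cursor(0)): buffer="u" (len 1), cursors c4@0 c1@1 c2@1 c3@1, authorship .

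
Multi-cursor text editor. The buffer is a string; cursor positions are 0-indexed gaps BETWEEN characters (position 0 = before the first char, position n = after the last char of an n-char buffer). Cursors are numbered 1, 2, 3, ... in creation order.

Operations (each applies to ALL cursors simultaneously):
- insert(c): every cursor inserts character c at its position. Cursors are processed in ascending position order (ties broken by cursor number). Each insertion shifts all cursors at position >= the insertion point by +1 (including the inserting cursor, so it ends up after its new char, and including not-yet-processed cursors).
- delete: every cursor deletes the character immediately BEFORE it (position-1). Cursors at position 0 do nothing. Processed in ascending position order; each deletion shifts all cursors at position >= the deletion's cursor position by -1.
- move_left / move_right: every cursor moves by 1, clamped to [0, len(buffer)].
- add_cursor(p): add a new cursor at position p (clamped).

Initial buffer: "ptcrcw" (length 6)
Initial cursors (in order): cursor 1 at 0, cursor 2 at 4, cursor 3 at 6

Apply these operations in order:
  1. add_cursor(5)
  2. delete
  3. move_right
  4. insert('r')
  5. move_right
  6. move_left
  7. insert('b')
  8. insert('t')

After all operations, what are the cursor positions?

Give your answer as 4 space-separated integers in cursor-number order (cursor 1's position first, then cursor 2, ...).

After op 1 (add_cursor(5)): buffer="ptcrcw" (len 6), cursors c1@0 c2@4 c4@5 c3@6, authorship ......
After op 2 (delete): buffer="ptc" (len 3), cursors c1@0 c2@3 c3@3 c4@3, authorship ...
After op 3 (move_right): buffer="ptc" (len 3), cursors c1@1 c2@3 c3@3 c4@3, authorship ...
After op 4 (insert('r')): buffer="prtcrrr" (len 7), cursors c1@2 c2@7 c3@7 c4@7, authorship .1..234
After op 5 (move_right): buffer="prtcrrr" (len 7), cursors c1@3 c2@7 c3@7 c4@7, authorship .1..234
After op 6 (move_left): buffer="prtcrrr" (len 7), cursors c1@2 c2@6 c3@6 c4@6, authorship .1..234
After op 7 (insert('b')): buffer="prbtcrrbbbr" (len 11), cursors c1@3 c2@10 c3@10 c4@10, authorship .11..232344
After op 8 (insert('t')): buffer="prbttcrrbbbtttr" (len 15), cursors c1@4 c2@14 c3@14 c4@14, authorship .111..232342344

Answer: 4 14 14 14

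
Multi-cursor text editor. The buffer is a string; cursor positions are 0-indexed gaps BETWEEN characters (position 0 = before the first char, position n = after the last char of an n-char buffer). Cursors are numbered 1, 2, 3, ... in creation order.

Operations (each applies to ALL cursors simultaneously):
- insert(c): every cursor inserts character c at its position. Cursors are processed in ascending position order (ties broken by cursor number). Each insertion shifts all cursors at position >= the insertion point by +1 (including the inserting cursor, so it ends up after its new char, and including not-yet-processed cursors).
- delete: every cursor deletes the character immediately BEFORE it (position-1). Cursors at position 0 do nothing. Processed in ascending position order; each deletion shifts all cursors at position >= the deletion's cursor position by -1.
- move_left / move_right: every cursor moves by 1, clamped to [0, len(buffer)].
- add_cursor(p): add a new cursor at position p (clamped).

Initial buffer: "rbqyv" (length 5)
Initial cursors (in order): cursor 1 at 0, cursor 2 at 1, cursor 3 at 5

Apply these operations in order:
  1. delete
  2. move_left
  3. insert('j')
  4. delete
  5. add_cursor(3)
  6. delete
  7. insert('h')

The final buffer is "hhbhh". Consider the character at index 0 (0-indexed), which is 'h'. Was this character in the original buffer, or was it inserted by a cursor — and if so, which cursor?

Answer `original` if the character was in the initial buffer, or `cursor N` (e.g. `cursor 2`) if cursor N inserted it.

Answer: cursor 1

Derivation:
After op 1 (delete): buffer="bqy" (len 3), cursors c1@0 c2@0 c3@3, authorship ...
After op 2 (move_left): buffer="bqy" (len 3), cursors c1@0 c2@0 c3@2, authorship ...
After op 3 (insert('j')): buffer="jjbqjy" (len 6), cursors c1@2 c2@2 c3@5, authorship 12..3.
After op 4 (delete): buffer="bqy" (len 3), cursors c1@0 c2@0 c3@2, authorship ...
After op 5 (add_cursor(3)): buffer="bqy" (len 3), cursors c1@0 c2@0 c3@2 c4@3, authorship ...
After op 6 (delete): buffer="b" (len 1), cursors c1@0 c2@0 c3@1 c4@1, authorship .
After op 7 (insert('h')): buffer="hhbhh" (len 5), cursors c1@2 c2@2 c3@5 c4@5, authorship 12.34
Authorship (.=original, N=cursor N): 1 2 . 3 4
Index 0: author = 1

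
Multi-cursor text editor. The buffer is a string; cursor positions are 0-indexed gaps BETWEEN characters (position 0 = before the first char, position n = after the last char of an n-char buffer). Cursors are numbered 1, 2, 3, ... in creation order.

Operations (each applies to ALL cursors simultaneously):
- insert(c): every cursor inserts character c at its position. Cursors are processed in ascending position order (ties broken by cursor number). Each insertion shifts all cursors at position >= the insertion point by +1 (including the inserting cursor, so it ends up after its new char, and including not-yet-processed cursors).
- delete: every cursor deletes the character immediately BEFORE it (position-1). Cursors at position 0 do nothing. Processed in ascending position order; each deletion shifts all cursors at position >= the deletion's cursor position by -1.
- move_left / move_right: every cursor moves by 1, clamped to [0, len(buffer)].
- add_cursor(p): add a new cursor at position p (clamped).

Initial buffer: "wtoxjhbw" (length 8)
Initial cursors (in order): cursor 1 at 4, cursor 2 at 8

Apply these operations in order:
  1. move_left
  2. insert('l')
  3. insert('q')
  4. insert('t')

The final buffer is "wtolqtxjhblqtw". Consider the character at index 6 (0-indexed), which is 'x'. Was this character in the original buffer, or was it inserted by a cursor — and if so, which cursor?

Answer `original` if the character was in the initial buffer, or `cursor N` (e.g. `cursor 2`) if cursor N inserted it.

After op 1 (move_left): buffer="wtoxjhbw" (len 8), cursors c1@3 c2@7, authorship ........
After op 2 (insert('l')): buffer="wtolxjhblw" (len 10), cursors c1@4 c2@9, authorship ...1....2.
After op 3 (insert('q')): buffer="wtolqxjhblqw" (len 12), cursors c1@5 c2@11, authorship ...11....22.
After op 4 (insert('t')): buffer="wtolqtxjhblqtw" (len 14), cursors c1@6 c2@13, authorship ...111....222.
Authorship (.=original, N=cursor N): . . . 1 1 1 . . . . 2 2 2 .
Index 6: author = original

Answer: original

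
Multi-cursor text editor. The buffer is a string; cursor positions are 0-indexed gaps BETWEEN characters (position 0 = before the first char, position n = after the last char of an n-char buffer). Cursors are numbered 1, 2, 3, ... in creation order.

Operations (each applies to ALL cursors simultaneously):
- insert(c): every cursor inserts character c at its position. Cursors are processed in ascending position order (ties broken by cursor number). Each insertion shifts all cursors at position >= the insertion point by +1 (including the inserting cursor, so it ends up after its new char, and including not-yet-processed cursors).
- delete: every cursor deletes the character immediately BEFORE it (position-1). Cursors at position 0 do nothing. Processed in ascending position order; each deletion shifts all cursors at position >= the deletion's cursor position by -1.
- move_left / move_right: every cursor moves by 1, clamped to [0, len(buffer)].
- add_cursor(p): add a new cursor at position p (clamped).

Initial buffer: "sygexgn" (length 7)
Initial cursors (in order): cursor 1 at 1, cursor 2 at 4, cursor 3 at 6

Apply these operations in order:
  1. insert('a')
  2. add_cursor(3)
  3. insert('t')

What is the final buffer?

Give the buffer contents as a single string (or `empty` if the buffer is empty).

Answer: satytgeatxgatn

Derivation:
After op 1 (insert('a')): buffer="saygeaxgan" (len 10), cursors c1@2 c2@6 c3@9, authorship .1...2..3.
After op 2 (add_cursor(3)): buffer="saygeaxgan" (len 10), cursors c1@2 c4@3 c2@6 c3@9, authorship .1...2..3.
After op 3 (insert('t')): buffer="satytgeatxgatn" (len 14), cursors c1@3 c4@5 c2@9 c3@13, authorship .11.4..22..33.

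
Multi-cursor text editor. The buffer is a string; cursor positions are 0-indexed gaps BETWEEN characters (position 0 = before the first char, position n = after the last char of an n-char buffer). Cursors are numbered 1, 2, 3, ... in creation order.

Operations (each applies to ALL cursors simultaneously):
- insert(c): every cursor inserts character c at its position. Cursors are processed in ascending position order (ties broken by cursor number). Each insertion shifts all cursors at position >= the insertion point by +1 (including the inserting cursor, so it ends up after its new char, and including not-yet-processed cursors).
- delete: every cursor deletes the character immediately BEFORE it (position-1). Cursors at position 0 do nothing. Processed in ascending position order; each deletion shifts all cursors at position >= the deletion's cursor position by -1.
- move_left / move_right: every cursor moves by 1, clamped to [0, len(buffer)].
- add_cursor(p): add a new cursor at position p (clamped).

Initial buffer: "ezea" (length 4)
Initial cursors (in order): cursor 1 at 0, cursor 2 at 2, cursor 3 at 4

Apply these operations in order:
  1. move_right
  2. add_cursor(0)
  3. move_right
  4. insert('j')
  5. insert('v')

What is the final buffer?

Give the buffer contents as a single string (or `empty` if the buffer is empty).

Answer: ejvzjveajjvv

Derivation:
After op 1 (move_right): buffer="ezea" (len 4), cursors c1@1 c2@3 c3@4, authorship ....
After op 2 (add_cursor(0)): buffer="ezea" (len 4), cursors c4@0 c1@1 c2@3 c3@4, authorship ....
After op 3 (move_right): buffer="ezea" (len 4), cursors c4@1 c1@2 c2@4 c3@4, authorship ....
After op 4 (insert('j')): buffer="ejzjeajj" (len 8), cursors c4@2 c1@4 c2@8 c3@8, authorship .4.1..23
After op 5 (insert('v')): buffer="ejvzjveajjvv" (len 12), cursors c4@3 c1@6 c2@12 c3@12, authorship .44.11..2323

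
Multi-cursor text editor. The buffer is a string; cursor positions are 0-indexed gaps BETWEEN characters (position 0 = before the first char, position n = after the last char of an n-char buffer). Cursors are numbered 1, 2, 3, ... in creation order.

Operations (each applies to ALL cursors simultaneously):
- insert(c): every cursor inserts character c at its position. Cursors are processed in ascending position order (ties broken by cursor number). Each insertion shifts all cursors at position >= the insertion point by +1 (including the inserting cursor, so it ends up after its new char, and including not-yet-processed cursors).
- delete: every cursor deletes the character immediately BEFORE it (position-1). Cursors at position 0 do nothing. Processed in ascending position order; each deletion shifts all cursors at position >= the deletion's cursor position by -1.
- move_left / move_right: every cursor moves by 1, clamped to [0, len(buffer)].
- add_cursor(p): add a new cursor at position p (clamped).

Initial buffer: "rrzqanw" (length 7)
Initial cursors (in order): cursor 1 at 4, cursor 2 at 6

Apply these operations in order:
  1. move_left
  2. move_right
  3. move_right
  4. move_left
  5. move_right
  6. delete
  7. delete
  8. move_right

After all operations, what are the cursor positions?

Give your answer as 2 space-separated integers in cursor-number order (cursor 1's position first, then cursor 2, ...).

Answer: 3 3

Derivation:
After op 1 (move_left): buffer="rrzqanw" (len 7), cursors c1@3 c2@5, authorship .......
After op 2 (move_right): buffer="rrzqanw" (len 7), cursors c1@4 c2@6, authorship .......
After op 3 (move_right): buffer="rrzqanw" (len 7), cursors c1@5 c2@7, authorship .......
After op 4 (move_left): buffer="rrzqanw" (len 7), cursors c1@4 c2@6, authorship .......
After op 5 (move_right): buffer="rrzqanw" (len 7), cursors c1@5 c2@7, authorship .......
After op 6 (delete): buffer="rrzqn" (len 5), cursors c1@4 c2@5, authorship .....
After op 7 (delete): buffer="rrz" (len 3), cursors c1@3 c2@3, authorship ...
After op 8 (move_right): buffer="rrz" (len 3), cursors c1@3 c2@3, authorship ...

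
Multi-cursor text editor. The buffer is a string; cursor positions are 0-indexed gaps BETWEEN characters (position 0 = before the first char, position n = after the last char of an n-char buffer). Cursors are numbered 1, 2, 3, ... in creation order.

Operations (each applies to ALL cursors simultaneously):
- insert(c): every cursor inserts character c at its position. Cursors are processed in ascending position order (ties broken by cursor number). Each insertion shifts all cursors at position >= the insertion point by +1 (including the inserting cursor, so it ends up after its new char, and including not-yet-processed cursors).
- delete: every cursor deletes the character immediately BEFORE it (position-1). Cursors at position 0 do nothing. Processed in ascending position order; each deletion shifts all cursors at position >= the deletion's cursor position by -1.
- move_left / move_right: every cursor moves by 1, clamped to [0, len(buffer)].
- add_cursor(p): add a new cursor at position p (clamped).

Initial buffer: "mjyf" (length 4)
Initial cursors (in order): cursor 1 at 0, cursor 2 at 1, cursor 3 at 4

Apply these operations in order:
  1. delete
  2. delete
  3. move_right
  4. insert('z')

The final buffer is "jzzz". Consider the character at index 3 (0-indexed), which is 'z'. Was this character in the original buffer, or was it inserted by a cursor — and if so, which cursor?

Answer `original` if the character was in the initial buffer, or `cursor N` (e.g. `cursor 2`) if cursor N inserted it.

After op 1 (delete): buffer="jy" (len 2), cursors c1@0 c2@0 c3@2, authorship ..
After op 2 (delete): buffer="j" (len 1), cursors c1@0 c2@0 c3@1, authorship .
After op 3 (move_right): buffer="j" (len 1), cursors c1@1 c2@1 c3@1, authorship .
After op 4 (insert('z')): buffer="jzzz" (len 4), cursors c1@4 c2@4 c3@4, authorship .123
Authorship (.=original, N=cursor N): . 1 2 3
Index 3: author = 3

Answer: cursor 3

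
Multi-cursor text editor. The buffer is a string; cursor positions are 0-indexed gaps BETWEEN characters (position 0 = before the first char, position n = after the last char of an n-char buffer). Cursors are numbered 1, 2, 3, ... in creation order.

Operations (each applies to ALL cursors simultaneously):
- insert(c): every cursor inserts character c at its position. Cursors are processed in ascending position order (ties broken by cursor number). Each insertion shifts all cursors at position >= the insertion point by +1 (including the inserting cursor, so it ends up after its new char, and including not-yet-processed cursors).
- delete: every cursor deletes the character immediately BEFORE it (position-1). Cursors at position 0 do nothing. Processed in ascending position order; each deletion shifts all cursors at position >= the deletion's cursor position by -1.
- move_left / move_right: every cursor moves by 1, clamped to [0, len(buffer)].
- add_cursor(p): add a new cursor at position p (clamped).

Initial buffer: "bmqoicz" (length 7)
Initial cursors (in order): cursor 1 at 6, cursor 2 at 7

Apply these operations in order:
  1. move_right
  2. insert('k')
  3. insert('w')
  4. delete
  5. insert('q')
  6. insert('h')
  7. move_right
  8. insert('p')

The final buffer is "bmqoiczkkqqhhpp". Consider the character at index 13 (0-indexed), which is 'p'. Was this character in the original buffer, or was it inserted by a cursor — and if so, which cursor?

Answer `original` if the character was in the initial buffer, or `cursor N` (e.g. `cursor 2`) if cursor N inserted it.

After op 1 (move_right): buffer="bmqoicz" (len 7), cursors c1@7 c2@7, authorship .......
After op 2 (insert('k')): buffer="bmqoiczkk" (len 9), cursors c1@9 c2@9, authorship .......12
After op 3 (insert('w')): buffer="bmqoiczkkww" (len 11), cursors c1@11 c2@11, authorship .......1212
After op 4 (delete): buffer="bmqoiczkk" (len 9), cursors c1@9 c2@9, authorship .......12
After op 5 (insert('q')): buffer="bmqoiczkkqq" (len 11), cursors c1@11 c2@11, authorship .......1212
After op 6 (insert('h')): buffer="bmqoiczkkqqhh" (len 13), cursors c1@13 c2@13, authorship .......121212
After op 7 (move_right): buffer="bmqoiczkkqqhh" (len 13), cursors c1@13 c2@13, authorship .......121212
After op 8 (insert('p')): buffer="bmqoiczkkqqhhpp" (len 15), cursors c1@15 c2@15, authorship .......12121212
Authorship (.=original, N=cursor N): . . . . . . . 1 2 1 2 1 2 1 2
Index 13: author = 1

Answer: cursor 1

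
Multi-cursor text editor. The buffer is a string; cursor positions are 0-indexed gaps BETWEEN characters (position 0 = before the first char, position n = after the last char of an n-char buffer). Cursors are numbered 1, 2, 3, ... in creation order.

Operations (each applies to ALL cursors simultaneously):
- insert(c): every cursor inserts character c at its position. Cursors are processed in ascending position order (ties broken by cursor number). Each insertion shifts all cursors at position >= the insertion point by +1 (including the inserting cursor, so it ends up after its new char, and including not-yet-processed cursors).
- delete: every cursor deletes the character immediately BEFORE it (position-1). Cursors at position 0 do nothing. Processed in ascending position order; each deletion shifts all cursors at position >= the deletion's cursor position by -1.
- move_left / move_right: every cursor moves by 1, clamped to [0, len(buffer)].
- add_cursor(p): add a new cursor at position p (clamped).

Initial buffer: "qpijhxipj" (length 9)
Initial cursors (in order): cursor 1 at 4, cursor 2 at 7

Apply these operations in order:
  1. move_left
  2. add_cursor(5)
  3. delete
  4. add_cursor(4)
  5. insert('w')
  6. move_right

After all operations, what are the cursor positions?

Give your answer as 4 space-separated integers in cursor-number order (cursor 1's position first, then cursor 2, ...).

After op 1 (move_left): buffer="qpijhxipj" (len 9), cursors c1@3 c2@6, authorship .........
After op 2 (add_cursor(5)): buffer="qpijhxipj" (len 9), cursors c1@3 c3@5 c2@6, authorship .........
After op 3 (delete): buffer="qpjipj" (len 6), cursors c1@2 c2@3 c3@3, authorship ......
After op 4 (add_cursor(4)): buffer="qpjipj" (len 6), cursors c1@2 c2@3 c3@3 c4@4, authorship ......
After op 5 (insert('w')): buffer="qpwjwwiwpj" (len 10), cursors c1@3 c2@6 c3@6 c4@8, authorship ..1.23.4..
After op 6 (move_right): buffer="qpwjwwiwpj" (len 10), cursors c1@4 c2@7 c3@7 c4@9, authorship ..1.23.4..

Answer: 4 7 7 9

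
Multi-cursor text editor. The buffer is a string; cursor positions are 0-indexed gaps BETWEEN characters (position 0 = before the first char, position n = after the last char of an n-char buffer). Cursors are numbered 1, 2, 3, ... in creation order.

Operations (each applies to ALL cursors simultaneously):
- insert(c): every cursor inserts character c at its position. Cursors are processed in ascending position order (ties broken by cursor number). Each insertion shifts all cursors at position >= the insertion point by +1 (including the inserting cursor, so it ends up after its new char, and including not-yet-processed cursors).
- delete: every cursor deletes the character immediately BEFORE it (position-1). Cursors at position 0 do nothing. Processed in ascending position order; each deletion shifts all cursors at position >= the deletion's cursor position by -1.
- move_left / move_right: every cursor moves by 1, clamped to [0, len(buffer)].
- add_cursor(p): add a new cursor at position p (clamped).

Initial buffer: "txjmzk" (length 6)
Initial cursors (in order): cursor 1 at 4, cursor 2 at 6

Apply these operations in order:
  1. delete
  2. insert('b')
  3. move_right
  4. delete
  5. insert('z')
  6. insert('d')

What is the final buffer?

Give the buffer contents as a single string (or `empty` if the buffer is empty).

After op 1 (delete): buffer="txjz" (len 4), cursors c1@3 c2@4, authorship ....
After op 2 (insert('b')): buffer="txjbzb" (len 6), cursors c1@4 c2@6, authorship ...1.2
After op 3 (move_right): buffer="txjbzb" (len 6), cursors c1@5 c2@6, authorship ...1.2
After op 4 (delete): buffer="txjb" (len 4), cursors c1@4 c2@4, authorship ...1
After op 5 (insert('z')): buffer="txjbzz" (len 6), cursors c1@6 c2@6, authorship ...112
After op 6 (insert('d')): buffer="txjbzzdd" (len 8), cursors c1@8 c2@8, authorship ...11212

Answer: txjbzzdd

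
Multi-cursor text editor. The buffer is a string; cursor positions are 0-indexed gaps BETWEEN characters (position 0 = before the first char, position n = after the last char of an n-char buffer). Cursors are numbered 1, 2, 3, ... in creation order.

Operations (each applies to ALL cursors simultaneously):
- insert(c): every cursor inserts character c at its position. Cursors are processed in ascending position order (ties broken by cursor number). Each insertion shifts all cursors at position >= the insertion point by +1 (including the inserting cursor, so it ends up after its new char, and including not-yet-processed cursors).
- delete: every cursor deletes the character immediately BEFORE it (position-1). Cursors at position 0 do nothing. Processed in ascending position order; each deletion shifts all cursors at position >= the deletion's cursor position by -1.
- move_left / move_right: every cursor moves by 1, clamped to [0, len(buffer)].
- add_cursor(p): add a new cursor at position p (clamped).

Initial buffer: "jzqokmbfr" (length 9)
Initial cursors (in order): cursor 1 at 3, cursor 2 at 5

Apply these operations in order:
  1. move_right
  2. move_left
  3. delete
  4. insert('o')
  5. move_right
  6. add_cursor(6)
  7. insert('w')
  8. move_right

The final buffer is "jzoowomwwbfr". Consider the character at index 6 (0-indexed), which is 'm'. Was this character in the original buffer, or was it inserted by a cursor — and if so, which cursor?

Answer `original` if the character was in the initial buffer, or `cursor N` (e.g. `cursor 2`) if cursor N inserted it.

After op 1 (move_right): buffer="jzqokmbfr" (len 9), cursors c1@4 c2@6, authorship .........
After op 2 (move_left): buffer="jzqokmbfr" (len 9), cursors c1@3 c2@5, authorship .........
After op 3 (delete): buffer="jzombfr" (len 7), cursors c1@2 c2@3, authorship .......
After op 4 (insert('o')): buffer="jzooombfr" (len 9), cursors c1@3 c2@5, authorship ..1.2....
After op 5 (move_right): buffer="jzooombfr" (len 9), cursors c1@4 c2@6, authorship ..1.2....
After op 6 (add_cursor(6)): buffer="jzooombfr" (len 9), cursors c1@4 c2@6 c3@6, authorship ..1.2....
After op 7 (insert('w')): buffer="jzoowomwwbfr" (len 12), cursors c1@5 c2@9 c3@9, authorship ..1.12.23...
After op 8 (move_right): buffer="jzoowomwwbfr" (len 12), cursors c1@6 c2@10 c3@10, authorship ..1.12.23...
Authorship (.=original, N=cursor N): . . 1 . 1 2 . 2 3 . . .
Index 6: author = original

Answer: original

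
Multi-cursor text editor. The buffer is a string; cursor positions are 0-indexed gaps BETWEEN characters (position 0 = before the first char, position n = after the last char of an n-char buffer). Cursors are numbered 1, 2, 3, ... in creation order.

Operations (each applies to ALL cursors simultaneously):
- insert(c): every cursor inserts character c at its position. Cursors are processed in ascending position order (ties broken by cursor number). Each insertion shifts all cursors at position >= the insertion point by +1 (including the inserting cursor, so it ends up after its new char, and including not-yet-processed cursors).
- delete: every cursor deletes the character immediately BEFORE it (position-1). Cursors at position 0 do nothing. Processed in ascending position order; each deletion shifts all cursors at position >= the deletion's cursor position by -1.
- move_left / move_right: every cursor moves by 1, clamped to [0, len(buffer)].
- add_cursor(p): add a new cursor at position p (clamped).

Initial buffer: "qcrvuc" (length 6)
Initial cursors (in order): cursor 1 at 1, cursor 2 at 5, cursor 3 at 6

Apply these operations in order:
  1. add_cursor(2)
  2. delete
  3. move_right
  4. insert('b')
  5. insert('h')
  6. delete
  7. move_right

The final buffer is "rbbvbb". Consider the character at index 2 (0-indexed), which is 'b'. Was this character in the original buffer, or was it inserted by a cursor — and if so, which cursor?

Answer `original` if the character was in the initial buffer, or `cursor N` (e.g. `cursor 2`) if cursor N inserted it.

After op 1 (add_cursor(2)): buffer="qcrvuc" (len 6), cursors c1@1 c4@2 c2@5 c3@6, authorship ......
After op 2 (delete): buffer="rv" (len 2), cursors c1@0 c4@0 c2@2 c3@2, authorship ..
After op 3 (move_right): buffer="rv" (len 2), cursors c1@1 c4@1 c2@2 c3@2, authorship ..
After op 4 (insert('b')): buffer="rbbvbb" (len 6), cursors c1@3 c4@3 c2@6 c3@6, authorship .14.23
After op 5 (insert('h')): buffer="rbbhhvbbhh" (len 10), cursors c1@5 c4@5 c2@10 c3@10, authorship .1414.2323
After op 6 (delete): buffer="rbbvbb" (len 6), cursors c1@3 c4@3 c2@6 c3@6, authorship .14.23
After op 7 (move_right): buffer="rbbvbb" (len 6), cursors c1@4 c4@4 c2@6 c3@6, authorship .14.23
Authorship (.=original, N=cursor N): . 1 4 . 2 3
Index 2: author = 4

Answer: cursor 4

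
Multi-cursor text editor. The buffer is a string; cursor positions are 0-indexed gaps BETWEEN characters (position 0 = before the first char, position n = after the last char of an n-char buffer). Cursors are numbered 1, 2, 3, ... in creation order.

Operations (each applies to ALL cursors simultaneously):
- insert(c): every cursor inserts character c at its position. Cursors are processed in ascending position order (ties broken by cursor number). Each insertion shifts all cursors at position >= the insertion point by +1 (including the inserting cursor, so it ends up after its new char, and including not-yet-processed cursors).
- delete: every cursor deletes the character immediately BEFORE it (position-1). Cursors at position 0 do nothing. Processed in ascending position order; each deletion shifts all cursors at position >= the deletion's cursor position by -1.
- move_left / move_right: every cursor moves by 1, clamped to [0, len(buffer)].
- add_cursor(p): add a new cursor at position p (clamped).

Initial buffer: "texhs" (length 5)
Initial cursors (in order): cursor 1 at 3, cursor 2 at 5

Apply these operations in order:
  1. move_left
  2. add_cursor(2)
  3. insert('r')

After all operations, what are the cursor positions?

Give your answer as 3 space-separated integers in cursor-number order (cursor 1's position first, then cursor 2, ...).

Answer: 4 7 4

Derivation:
After op 1 (move_left): buffer="texhs" (len 5), cursors c1@2 c2@4, authorship .....
After op 2 (add_cursor(2)): buffer="texhs" (len 5), cursors c1@2 c3@2 c2@4, authorship .....
After op 3 (insert('r')): buffer="terrxhrs" (len 8), cursors c1@4 c3@4 c2@7, authorship ..13..2.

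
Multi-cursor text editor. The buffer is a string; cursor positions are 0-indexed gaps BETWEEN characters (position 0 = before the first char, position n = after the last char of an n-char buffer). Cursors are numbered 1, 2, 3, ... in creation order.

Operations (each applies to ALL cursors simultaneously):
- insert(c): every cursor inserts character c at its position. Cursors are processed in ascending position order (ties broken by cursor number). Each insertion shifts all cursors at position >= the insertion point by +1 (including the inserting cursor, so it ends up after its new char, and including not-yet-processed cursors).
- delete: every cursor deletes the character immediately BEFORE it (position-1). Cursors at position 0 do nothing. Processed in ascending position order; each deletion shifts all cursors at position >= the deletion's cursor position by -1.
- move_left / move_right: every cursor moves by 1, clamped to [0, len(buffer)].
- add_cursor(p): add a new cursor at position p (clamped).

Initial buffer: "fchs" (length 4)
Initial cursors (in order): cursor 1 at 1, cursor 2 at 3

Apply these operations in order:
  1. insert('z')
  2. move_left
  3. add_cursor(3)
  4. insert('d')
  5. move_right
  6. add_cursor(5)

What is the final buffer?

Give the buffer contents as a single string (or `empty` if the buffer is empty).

Answer: fdzcdhdzs

Derivation:
After op 1 (insert('z')): buffer="fzchzs" (len 6), cursors c1@2 c2@5, authorship .1..2.
After op 2 (move_left): buffer="fzchzs" (len 6), cursors c1@1 c2@4, authorship .1..2.
After op 3 (add_cursor(3)): buffer="fzchzs" (len 6), cursors c1@1 c3@3 c2@4, authorship .1..2.
After op 4 (insert('d')): buffer="fdzcdhdzs" (len 9), cursors c1@2 c3@5 c2@7, authorship .11.3.22.
After op 5 (move_right): buffer="fdzcdhdzs" (len 9), cursors c1@3 c3@6 c2@8, authorship .11.3.22.
After op 6 (add_cursor(5)): buffer="fdzcdhdzs" (len 9), cursors c1@3 c4@5 c3@6 c2@8, authorship .11.3.22.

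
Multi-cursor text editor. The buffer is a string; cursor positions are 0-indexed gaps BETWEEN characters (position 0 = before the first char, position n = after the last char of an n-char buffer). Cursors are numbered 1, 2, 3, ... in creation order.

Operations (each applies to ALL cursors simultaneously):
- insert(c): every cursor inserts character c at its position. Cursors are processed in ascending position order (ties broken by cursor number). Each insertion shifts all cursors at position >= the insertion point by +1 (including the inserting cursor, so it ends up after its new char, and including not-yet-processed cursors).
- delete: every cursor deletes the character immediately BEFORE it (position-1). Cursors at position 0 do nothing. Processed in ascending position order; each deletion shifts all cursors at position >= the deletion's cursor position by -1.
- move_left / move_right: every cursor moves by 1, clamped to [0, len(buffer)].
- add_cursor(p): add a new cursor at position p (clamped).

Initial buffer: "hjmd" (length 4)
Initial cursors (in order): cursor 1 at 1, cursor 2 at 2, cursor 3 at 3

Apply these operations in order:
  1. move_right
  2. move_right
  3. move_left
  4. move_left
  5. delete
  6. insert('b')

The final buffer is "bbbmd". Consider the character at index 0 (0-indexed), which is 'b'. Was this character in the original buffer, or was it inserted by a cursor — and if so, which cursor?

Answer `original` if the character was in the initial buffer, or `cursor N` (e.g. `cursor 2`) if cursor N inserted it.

Answer: cursor 1

Derivation:
After op 1 (move_right): buffer="hjmd" (len 4), cursors c1@2 c2@3 c3@4, authorship ....
After op 2 (move_right): buffer="hjmd" (len 4), cursors c1@3 c2@4 c3@4, authorship ....
After op 3 (move_left): buffer="hjmd" (len 4), cursors c1@2 c2@3 c3@3, authorship ....
After op 4 (move_left): buffer="hjmd" (len 4), cursors c1@1 c2@2 c3@2, authorship ....
After op 5 (delete): buffer="md" (len 2), cursors c1@0 c2@0 c3@0, authorship ..
After op 6 (insert('b')): buffer="bbbmd" (len 5), cursors c1@3 c2@3 c3@3, authorship 123..
Authorship (.=original, N=cursor N): 1 2 3 . .
Index 0: author = 1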